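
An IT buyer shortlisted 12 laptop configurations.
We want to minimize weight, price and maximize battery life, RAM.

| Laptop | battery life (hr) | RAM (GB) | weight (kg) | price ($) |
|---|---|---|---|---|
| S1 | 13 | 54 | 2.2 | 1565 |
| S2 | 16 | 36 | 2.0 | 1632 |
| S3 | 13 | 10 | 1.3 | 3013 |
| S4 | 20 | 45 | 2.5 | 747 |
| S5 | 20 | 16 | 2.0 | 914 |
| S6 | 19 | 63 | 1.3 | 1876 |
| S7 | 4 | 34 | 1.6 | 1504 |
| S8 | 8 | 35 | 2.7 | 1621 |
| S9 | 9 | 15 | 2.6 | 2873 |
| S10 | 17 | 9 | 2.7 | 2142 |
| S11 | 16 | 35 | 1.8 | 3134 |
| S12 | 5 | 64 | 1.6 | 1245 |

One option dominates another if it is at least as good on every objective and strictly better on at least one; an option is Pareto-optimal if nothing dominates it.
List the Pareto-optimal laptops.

S1: not dominated.
S2: not dominated.
S3: dominated by S6 (battery life 19≥13, RAM 63≥10, weight 1.3≤1.3, price 1876≤3013).
S4: not dominated (best price).
S5: not dominated.
S6: not dominated.
S7: dominated by S12 (battery life 5≥4, RAM 64≥34, weight 1.6≤1.6, price 1245≤1504).
S8: dominated by S1 (battery life 13≥8, RAM 54≥35, weight 2.2≤2.7, price 1565≤1621).
S9: dominated by S1 (battery life 13≥9, RAM 54≥15, weight 2.2≤2.6, price 1565≤2873).
S10: dominated by S4 (battery life 20≥17, RAM 45≥9, weight 2.5≤2.7, price 747≤2142).
S11: dominated by S6 (battery life 19≥16, RAM 63≥35, weight 1.3≤1.8, price 1876≤3134).
S12: not dominated (best RAM).

S1, S2, S4, S5, S6, S12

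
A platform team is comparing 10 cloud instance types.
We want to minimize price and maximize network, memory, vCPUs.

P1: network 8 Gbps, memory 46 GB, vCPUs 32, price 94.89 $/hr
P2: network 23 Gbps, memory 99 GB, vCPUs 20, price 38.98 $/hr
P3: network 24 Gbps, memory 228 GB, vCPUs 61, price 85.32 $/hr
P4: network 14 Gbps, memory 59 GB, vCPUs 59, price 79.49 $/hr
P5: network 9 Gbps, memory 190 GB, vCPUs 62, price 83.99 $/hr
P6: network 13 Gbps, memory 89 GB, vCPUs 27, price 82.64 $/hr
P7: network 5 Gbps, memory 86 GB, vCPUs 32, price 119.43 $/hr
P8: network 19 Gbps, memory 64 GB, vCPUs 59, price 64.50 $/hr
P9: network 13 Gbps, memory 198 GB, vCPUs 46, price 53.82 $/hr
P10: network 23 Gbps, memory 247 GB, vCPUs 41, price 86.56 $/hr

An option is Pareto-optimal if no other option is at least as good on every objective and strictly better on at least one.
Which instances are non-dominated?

P2, P3, P5, P8, P9, P10

P1: dominated by P3 (network 24≥8, memory 228≥46, vCPUs 61≥32, price 85.32≤94.89).
P2: not dominated (best price).
P3: not dominated (best network).
P4: dominated by P8 (network 19≥14, memory 64≥59, vCPUs 59≥59, price 64.50≤79.49).
P5: not dominated (best vCPUs).
P6: dominated by P9 (network 13≥13, memory 198≥89, vCPUs 46≥27, price 53.82≤82.64).
P7: dominated by P3 (network 24≥5, memory 228≥86, vCPUs 61≥32, price 85.32≤119.43).
P8: not dominated.
P9: not dominated.
P10: not dominated (best memory).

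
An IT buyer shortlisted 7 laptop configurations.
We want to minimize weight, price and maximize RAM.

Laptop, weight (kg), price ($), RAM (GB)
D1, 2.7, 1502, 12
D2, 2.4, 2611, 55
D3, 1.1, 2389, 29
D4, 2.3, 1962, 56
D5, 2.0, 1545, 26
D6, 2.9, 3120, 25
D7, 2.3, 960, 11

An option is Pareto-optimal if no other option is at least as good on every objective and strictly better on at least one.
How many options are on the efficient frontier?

5

D1: not dominated.
D2: dominated by D4 (weight 2.3≤2.4, price 1962≤2611, RAM 56≥55).
D3: not dominated (best weight).
D4: not dominated (best RAM).
D5: not dominated.
D6: dominated by D2 (weight 2.4≤2.9, price 2611≤3120, RAM 55≥25).
D7: not dominated (best price).
Pareto-optimal: D1, D3, D4, D5, D7 → 5.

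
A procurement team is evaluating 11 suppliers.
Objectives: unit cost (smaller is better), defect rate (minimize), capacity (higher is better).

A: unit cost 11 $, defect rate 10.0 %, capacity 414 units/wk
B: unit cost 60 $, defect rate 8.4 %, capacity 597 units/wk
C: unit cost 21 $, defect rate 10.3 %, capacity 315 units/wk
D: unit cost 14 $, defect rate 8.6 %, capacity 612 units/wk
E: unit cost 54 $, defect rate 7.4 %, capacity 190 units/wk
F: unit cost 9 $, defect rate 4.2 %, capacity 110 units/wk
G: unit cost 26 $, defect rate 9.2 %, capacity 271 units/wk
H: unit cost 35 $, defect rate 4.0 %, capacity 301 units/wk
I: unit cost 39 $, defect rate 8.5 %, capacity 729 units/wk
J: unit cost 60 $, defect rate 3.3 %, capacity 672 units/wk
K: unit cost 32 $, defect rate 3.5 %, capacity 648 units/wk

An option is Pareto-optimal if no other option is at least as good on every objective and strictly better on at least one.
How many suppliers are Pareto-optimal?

A: not dominated.
B: dominated by J (unit cost 60≤60, defect rate 3.3≤8.4, capacity 672≥597).
C: dominated by A (unit cost 11≤21, defect rate 10.0≤10.3, capacity 414≥315).
D: not dominated.
E: dominated by H (unit cost 35≤54, defect rate 4.0≤7.4, capacity 301≥190).
F: not dominated (best unit cost).
G: dominated by D (unit cost 14≤26, defect rate 8.6≤9.2, capacity 612≥271).
H: dominated by K (unit cost 32≤35, defect rate 3.5≤4.0, capacity 648≥301).
I: not dominated (best capacity).
J: not dominated (best defect rate).
K: not dominated.
Pareto-optimal: A, D, F, I, J, K → 6.

6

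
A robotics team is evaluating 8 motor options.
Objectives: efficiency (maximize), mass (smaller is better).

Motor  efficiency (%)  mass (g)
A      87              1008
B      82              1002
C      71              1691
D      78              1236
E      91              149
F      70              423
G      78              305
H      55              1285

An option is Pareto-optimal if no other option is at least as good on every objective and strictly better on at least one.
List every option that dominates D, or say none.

A, B, E, G

A: efficiency 87≥78, mass 1008≤1236 — dominates D.
B: efficiency 82≥78, mass 1002≤1236 — dominates D.
E: efficiency 91≥78, mass 149≤1236 — dominates D.
G: efficiency 78≥78, mass 305≤1236 — dominates D.
Others (C, F, H) are each worse than D on at least one objective.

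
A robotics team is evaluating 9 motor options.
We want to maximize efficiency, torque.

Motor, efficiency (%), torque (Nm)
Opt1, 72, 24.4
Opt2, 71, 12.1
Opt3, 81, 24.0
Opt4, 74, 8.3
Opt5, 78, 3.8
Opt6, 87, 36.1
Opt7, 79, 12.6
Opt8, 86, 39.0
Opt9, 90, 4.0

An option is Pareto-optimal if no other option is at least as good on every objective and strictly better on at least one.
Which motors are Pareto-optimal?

Opt1: dominated by Opt6 (efficiency 87≥72, torque 36.1≥24.4).
Opt2: dominated by Opt1 (efficiency 72≥71, torque 24.4≥12.1).
Opt3: dominated by Opt6 (efficiency 87≥81, torque 36.1≥24.0).
Opt4: dominated by Opt3 (efficiency 81≥74, torque 24.0≥8.3).
Opt5: dominated by Opt3 (efficiency 81≥78, torque 24.0≥3.8).
Opt6: not dominated.
Opt7: dominated by Opt3 (efficiency 81≥79, torque 24.0≥12.6).
Opt8: not dominated (best torque).
Opt9: not dominated (best efficiency).

Opt6, Opt8, Opt9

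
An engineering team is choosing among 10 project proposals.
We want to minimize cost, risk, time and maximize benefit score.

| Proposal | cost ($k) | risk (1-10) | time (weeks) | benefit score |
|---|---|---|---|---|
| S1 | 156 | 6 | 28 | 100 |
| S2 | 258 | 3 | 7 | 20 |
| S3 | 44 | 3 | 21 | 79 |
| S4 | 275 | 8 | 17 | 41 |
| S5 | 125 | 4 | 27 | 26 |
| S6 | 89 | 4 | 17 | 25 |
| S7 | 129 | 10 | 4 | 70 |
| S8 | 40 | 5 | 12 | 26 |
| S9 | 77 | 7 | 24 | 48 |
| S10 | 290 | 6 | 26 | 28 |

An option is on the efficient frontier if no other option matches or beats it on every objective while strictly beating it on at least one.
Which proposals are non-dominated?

S1, S2, S3, S4, S6, S7, S8

S1: not dominated (best benefit score).
S2: not dominated.
S3: not dominated.
S4: not dominated.
S5: dominated by S3 (cost 44≤125, risk 3≤4, time 21≤27, benefit score 79≥26).
S6: not dominated.
S7: not dominated (best time).
S8: not dominated (best cost).
S9: dominated by S3 (cost 44≤77, risk 3≤7, time 21≤24, benefit score 79≥48).
S10: dominated by S3 (cost 44≤290, risk 3≤6, time 21≤26, benefit score 79≥28).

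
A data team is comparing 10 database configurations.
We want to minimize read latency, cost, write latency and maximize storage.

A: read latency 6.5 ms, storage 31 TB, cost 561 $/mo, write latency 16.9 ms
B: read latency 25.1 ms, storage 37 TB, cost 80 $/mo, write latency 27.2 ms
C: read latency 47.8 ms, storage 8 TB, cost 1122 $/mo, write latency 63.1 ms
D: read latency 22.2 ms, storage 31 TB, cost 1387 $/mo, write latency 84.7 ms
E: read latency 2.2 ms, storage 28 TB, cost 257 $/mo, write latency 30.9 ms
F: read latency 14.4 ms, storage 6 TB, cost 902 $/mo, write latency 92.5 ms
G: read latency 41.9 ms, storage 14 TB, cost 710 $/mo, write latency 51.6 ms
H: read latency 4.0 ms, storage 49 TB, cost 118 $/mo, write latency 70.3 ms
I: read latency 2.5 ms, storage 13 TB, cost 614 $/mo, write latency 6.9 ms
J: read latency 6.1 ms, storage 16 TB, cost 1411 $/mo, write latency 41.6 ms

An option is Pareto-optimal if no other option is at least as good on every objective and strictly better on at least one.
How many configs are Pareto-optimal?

5

A: not dominated.
B: not dominated (best cost).
C: dominated by A (read latency 6.5≤47.8, storage 31≥8, cost 561≤1122, write latency 16.9≤63.1).
D: dominated by A (read latency 6.5≤22.2, storage 31≥31, cost 561≤1387, write latency 16.9≤84.7).
E: not dominated (best read latency).
F: dominated by A (read latency 6.5≤14.4, storage 31≥6, cost 561≤902, write latency 16.9≤92.5).
G: dominated by A (read latency 6.5≤41.9, storage 31≥14, cost 561≤710, write latency 16.9≤51.6).
H: not dominated (best storage).
I: not dominated (best write latency).
J: dominated by E (read latency 2.2≤6.1, storage 28≥16, cost 257≤1411, write latency 30.9≤41.6).
Pareto-optimal: A, B, E, H, I → 5.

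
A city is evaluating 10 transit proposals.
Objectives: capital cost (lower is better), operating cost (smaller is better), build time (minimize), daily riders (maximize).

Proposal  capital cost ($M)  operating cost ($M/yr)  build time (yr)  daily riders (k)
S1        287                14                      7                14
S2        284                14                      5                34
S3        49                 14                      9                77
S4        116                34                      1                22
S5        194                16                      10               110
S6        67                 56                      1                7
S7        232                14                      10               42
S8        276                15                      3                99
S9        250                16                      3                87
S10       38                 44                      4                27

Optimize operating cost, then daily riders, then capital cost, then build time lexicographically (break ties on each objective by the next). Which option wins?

S3

First minimize operating cost: best is 14, kept {S1, S2, S3, S7}.
Then maximize daily riders: best is 77, kept {S3}.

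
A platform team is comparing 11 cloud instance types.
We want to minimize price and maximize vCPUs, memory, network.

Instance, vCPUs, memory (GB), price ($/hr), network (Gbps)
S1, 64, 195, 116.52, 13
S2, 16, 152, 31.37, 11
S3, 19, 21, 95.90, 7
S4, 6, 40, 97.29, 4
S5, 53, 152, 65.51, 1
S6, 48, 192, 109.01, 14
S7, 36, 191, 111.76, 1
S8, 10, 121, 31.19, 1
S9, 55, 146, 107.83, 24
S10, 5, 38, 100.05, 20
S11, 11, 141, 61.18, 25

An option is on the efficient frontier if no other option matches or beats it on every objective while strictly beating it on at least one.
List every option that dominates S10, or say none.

S11

S11: vCPUs 11≥5, memory 141≥38, price 61.18≤100.05, network 25≥20 — dominates S10.
Others (S1, S2, S3, S4, S5, S6, S7, S8, S9) are each worse than S10 on at least one objective.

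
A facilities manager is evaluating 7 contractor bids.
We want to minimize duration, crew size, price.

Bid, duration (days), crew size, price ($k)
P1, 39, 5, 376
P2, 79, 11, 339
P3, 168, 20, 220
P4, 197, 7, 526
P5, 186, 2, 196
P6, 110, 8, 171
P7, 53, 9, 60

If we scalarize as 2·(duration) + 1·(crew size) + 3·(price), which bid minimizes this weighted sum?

P7

P1: 2·39 + 1·5 + 3·376 = 1211
P2: 2·79 + 1·11 + 3·339 = 1186
P3: 2·168 + 1·20 + 3·220 = 1016
P4: 2·197 + 1·7 + 3·526 = 1979
P5: 2·186 + 1·2 + 3·196 = 962
P6: 2·110 + 1·8 + 3·171 = 741
P7: 2·53 + 1·9 + 3·60 = 295
Lowest: P7 at 295.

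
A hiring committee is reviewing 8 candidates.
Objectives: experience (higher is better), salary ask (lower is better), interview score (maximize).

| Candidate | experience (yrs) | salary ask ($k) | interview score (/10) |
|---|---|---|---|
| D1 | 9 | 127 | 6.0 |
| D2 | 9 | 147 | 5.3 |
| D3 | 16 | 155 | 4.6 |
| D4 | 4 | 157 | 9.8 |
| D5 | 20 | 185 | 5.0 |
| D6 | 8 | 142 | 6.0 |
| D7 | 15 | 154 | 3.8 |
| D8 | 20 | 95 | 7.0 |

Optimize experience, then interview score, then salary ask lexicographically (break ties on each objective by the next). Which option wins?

D8

First maximize experience: best is 20, kept {D5, D8}.
Then maximize interview score: best is 7.0, kept {D8}.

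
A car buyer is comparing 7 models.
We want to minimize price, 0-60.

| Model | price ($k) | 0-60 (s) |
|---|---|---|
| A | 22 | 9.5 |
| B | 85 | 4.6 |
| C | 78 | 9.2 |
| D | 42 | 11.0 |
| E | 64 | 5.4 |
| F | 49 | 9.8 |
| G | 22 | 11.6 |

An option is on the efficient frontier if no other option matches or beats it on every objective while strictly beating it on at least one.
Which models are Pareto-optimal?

A, B, E

A: not dominated.
B: not dominated (best 0-60).
C: dominated by E (price 64≤78, 0-60 5.4≤9.2).
D: dominated by A (price 22≤42, 0-60 9.5≤11.0).
E: not dominated.
F: dominated by A (price 22≤49, 0-60 9.5≤9.8).
G: dominated by A (price 22≤22, 0-60 9.5≤11.6).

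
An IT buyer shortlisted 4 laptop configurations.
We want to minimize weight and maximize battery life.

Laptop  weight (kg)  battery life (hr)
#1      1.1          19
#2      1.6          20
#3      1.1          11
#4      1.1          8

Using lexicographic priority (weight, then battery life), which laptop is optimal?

#1

First minimize weight: best is 1.1, kept {#1, #3, #4}.
Then maximize battery life: best is 19, kept {#1}.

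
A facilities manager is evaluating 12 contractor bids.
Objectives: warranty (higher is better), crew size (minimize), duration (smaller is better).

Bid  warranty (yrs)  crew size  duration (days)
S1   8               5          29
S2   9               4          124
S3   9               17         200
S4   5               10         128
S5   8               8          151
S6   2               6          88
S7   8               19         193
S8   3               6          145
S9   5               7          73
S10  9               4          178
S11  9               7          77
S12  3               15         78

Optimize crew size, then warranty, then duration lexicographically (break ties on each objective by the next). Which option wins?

S2

First minimize crew size: best is 4, kept {S2, S10}.
Then maximize warranty: best is 9, kept {S2, S10}.
Then minimize duration: best is 124, kept {S2}.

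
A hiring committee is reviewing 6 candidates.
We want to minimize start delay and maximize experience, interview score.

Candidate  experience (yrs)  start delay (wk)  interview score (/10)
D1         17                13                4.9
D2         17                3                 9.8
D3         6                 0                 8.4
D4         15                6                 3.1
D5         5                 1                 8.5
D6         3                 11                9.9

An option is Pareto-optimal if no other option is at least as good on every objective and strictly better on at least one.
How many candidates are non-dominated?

D1: dominated by D2 (experience 17≥17, start delay 3≤13, interview score 9.8≥4.9).
D2: not dominated.
D3: not dominated (best start delay).
D4: dominated by D2 (experience 17≥15, start delay 3≤6, interview score 9.8≥3.1).
D5: not dominated.
D6: not dominated (best interview score).
Pareto-optimal: D2, D3, D5, D6 → 4.

4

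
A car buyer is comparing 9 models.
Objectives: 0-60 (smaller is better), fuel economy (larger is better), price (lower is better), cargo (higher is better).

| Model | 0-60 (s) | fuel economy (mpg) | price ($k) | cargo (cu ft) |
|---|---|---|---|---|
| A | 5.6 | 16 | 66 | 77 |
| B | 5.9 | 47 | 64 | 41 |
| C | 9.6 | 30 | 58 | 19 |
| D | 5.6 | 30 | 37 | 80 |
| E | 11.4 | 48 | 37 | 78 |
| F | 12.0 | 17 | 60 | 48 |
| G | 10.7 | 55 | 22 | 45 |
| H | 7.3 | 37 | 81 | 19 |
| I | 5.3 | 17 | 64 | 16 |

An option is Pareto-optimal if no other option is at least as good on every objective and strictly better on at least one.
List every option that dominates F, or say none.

D: 0-60 5.6≤12.0, fuel economy 30≥17, price 37≤60, cargo 80≥48 — dominates F.
E: 0-60 11.4≤12.0, fuel economy 48≥17, price 37≤60, cargo 78≥48 — dominates F.
Others (A, B, C, G, H, I) are each worse than F on at least one objective.

D, E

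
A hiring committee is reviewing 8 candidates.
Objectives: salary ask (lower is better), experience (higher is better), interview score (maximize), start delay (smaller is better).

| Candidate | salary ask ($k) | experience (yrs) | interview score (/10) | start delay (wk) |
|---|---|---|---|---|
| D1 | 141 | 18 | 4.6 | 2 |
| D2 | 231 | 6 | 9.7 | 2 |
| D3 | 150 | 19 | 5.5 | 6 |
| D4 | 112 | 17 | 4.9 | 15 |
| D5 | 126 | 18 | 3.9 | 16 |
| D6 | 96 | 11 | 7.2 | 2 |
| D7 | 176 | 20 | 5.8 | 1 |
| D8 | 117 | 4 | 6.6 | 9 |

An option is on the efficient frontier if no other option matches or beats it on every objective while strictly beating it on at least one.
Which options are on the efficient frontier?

D1: not dominated.
D2: not dominated (best interview score).
D3: not dominated.
D4: not dominated.
D5: not dominated.
D6: not dominated (best salary ask).
D7: not dominated (best experience).
D8: dominated by D6 (salary ask 96≤117, experience 11≥4, interview score 7.2≥6.6, start delay 2≤9).

D1, D2, D3, D4, D5, D6, D7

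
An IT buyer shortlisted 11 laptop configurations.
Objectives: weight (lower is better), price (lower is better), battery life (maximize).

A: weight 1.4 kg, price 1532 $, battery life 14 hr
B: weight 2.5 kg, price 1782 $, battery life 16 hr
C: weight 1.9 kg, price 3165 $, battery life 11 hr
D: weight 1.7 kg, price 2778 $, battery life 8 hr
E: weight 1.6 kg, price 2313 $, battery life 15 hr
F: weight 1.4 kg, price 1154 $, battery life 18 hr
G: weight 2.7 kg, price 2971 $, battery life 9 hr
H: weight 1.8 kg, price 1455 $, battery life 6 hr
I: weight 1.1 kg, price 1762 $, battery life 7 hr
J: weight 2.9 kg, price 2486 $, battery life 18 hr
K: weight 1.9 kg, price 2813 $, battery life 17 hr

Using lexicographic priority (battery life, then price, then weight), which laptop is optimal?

F

First maximize battery life: best is 18, kept {F, J}.
Then minimize price: best is 1154, kept {F}.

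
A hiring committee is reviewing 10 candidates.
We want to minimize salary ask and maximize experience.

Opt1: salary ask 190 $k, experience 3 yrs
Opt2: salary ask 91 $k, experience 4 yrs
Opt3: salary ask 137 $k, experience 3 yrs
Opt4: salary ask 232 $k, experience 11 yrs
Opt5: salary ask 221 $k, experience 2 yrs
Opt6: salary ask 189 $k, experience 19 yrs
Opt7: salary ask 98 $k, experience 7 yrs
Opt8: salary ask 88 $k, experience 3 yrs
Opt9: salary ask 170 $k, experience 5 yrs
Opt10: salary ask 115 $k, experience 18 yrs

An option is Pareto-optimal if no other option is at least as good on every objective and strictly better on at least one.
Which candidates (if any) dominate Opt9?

Opt7: salary ask 98≤170, experience 7≥5 — dominates Opt9.
Opt10: salary ask 115≤170, experience 18≥5 — dominates Opt9.
Others (Opt1, Opt2, Opt3, Opt4, Opt5, Opt6, Opt8) are each worse than Opt9 on at least one objective.

Opt7, Opt10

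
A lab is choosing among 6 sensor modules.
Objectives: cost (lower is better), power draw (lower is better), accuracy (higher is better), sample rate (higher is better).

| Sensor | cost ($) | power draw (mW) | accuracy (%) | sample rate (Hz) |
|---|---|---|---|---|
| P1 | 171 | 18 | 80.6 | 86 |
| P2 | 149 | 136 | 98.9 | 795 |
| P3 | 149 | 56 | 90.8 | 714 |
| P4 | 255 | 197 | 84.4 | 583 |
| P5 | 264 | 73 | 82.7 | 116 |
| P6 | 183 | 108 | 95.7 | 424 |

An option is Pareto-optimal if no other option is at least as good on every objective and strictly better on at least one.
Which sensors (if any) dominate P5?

P3

P3: cost 149≤264, power draw 56≤73, accuracy 90.8≥82.7, sample rate 714≥116 — dominates P5.
Others (P1, P2, P4, P6) are each worse than P5 on at least one objective.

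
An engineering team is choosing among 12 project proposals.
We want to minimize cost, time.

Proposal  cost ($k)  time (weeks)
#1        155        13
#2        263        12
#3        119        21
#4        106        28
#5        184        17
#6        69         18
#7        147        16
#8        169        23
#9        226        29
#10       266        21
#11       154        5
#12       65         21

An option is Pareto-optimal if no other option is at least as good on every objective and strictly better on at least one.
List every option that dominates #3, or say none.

#6: cost 69≤119, time 18≤21 — dominates #3.
#12: cost 65≤119, time 21≤21 — dominates #3.
Others (#1, #2, #4, #5, #7, #8, #9, #10, #11) are each worse than #3 on at least one objective.

#6, #12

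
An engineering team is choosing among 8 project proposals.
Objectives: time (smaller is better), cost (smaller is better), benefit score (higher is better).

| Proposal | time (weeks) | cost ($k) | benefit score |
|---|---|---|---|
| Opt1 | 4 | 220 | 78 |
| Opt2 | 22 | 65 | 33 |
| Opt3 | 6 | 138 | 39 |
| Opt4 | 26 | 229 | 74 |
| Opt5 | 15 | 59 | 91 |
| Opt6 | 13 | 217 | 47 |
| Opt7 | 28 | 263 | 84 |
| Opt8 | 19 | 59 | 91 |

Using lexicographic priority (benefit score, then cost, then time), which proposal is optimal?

Opt5

First maximize benefit score: best is 91, kept {Opt5, Opt8}.
Then minimize cost: best is 59, kept {Opt5, Opt8}.
Then minimize time: best is 15, kept {Opt5}.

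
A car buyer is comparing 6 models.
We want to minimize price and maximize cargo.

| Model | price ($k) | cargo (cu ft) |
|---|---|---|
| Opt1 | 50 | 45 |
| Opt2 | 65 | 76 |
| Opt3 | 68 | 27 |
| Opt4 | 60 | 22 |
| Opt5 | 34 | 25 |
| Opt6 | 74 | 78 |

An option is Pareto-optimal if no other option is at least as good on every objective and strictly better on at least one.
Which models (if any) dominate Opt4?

Opt1: price 50≤60, cargo 45≥22 — dominates Opt4.
Opt5: price 34≤60, cargo 25≥22 — dominates Opt4.
Others (Opt2, Opt3, Opt6) are each worse than Opt4 on at least one objective.

Opt1, Opt5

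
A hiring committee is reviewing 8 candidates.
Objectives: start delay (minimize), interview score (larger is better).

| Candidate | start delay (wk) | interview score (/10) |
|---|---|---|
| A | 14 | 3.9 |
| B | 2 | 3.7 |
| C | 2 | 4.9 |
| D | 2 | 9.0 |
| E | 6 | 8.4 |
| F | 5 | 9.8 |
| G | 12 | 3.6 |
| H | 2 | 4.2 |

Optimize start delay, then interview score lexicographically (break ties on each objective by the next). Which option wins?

First minimize start delay: best is 2, kept {B, C, D, H}.
Then maximize interview score: best is 9.0, kept {D}.

D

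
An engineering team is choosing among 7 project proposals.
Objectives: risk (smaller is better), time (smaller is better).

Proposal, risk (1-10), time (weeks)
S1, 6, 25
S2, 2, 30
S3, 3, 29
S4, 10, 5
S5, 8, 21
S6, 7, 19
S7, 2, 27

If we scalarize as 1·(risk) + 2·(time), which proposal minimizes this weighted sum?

S4

S1: 1·6 + 2·25 = 56
S2: 1·2 + 2·30 = 62
S3: 1·3 + 2·29 = 61
S4: 1·10 + 2·5 = 20
S5: 1·8 + 2·21 = 50
S6: 1·7 + 2·19 = 45
S7: 1·2 + 2·27 = 56
Lowest: S4 at 20.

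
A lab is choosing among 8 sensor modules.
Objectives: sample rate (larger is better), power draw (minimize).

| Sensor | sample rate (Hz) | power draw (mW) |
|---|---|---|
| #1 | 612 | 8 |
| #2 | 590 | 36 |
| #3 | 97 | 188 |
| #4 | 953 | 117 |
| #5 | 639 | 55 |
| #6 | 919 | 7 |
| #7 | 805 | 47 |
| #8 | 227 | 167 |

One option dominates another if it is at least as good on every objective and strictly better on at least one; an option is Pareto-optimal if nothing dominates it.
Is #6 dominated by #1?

#1 vs #6: #1 is worse on sample rate (612 vs 919), so it does not dominate #6.

No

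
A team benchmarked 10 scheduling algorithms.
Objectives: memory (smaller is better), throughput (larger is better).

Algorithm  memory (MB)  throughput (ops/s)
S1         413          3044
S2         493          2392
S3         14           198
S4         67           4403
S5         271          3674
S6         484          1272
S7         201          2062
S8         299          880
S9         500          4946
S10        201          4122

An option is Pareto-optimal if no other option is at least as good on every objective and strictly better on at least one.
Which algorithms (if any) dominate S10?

S4: memory 67≤201, throughput 4403≥4122 — dominates S10.
Others (S1, S2, S3, S5, S6, S7, S8, S9) are each worse than S10 on at least one objective.

S4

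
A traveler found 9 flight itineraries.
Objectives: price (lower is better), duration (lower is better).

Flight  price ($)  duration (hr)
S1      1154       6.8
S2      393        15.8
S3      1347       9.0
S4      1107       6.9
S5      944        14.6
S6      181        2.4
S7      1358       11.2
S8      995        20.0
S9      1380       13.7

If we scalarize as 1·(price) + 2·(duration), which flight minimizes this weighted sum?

S1: 1·1154 + 2·6.8 = 1167.6
S2: 1·393 + 2·15.8 = 424.6
S3: 1·1347 + 2·9.0 = 1365.0
S4: 1·1107 + 2·6.9 = 1120.8
S5: 1·944 + 2·14.6 = 973.2
S6: 1·181 + 2·2.4 = 185.8
S7: 1·1358 + 2·11.2 = 1380.4
S8: 1·995 + 2·20.0 = 1035.0
S9: 1·1380 + 2·13.7 = 1407.4
Lowest: S6 at 185.8.

S6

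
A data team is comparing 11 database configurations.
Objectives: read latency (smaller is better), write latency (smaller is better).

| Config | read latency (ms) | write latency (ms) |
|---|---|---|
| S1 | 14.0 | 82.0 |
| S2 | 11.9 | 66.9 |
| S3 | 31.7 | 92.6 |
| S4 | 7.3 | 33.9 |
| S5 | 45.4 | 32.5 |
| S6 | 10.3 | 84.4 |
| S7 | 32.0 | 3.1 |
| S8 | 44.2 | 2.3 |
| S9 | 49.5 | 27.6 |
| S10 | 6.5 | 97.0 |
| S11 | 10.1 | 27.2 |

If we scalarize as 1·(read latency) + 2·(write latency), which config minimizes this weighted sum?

S1: 1·14.0 + 2·82.0 = 178.0
S2: 1·11.9 + 2·66.9 = 145.7
S3: 1·31.7 + 2·92.6 = 216.9
S4: 1·7.3 + 2·33.9 = 75.1
S5: 1·45.4 + 2·32.5 = 110.4
S6: 1·10.3 + 2·84.4 = 179.1
S7: 1·32.0 + 2·3.1 = 38.2
S8: 1·44.2 + 2·2.3 = 48.8
S9: 1·49.5 + 2·27.6 = 104.7
S10: 1·6.5 + 2·97.0 = 200.5
S11: 1·10.1 + 2·27.2 = 64.5
Lowest: S7 at 38.2.

S7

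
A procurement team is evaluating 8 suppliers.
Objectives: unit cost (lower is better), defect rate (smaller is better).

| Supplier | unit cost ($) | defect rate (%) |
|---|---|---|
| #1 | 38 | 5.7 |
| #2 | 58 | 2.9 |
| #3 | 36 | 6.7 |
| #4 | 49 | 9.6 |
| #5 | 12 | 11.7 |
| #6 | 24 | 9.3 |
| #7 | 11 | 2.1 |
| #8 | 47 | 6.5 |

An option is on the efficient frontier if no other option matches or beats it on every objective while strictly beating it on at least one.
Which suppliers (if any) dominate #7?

none

#1: worse on unit cost (38 vs 11).
#2: worse on unit cost (58 vs 11).
#3: worse on unit cost (36 vs 11).
#4: worse on unit cost (49 vs 11).
#5: worse on unit cost (12 vs 11).
#6: worse on unit cost (24 vs 11).
#8: worse on unit cost (47 vs 11).
No option dominates #7.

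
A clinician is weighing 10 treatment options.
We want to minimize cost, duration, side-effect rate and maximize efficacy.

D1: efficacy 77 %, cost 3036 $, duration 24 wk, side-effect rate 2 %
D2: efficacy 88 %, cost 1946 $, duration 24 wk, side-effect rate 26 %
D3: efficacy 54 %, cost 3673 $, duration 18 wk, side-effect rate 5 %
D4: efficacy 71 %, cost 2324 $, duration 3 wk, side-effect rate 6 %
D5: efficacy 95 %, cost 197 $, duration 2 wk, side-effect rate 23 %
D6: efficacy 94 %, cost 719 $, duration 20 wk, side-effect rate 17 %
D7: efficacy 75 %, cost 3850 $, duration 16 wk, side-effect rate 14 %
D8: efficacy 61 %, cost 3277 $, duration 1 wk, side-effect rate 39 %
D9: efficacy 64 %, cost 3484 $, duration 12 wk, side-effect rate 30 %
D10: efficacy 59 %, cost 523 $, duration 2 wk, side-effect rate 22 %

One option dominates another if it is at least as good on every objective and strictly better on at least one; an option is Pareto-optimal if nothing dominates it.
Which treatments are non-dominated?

D1, D3, D4, D5, D6, D7, D8, D10

D1: not dominated (best side-effect rate).
D2: dominated by D5 (efficacy 95≥88, cost 197≤1946, duration 2≤24, side-effect rate 23≤26).
D3: not dominated.
D4: not dominated.
D5: not dominated (best efficacy).
D6: not dominated.
D7: not dominated.
D8: not dominated (best duration).
D9: dominated by D4 (efficacy 71≥64, cost 2324≤3484, duration 3≤12, side-effect rate 6≤30).
D10: not dominated.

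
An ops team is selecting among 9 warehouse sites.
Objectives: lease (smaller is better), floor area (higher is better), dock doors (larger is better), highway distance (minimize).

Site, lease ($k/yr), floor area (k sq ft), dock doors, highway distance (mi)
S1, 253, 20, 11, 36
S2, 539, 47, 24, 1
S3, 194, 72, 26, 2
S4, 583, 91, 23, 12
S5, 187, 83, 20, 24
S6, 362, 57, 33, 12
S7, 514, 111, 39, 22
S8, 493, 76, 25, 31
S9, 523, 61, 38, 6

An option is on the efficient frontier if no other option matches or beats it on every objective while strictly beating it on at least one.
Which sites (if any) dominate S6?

none

S1: worse on floor area (20 vs 57).
S2: worse on lease (539 vs 362).
S3: worse on dock doors (26 vs 33).
S4: worse on lease (583 vs 362).
S5: worse on dock doors (20 vs 33).
S7: worse on lease (514 vs 362).
S8: worse on lease (493 vs 362).
S9: worse on lease (523 vs 362).
No option dominates S6.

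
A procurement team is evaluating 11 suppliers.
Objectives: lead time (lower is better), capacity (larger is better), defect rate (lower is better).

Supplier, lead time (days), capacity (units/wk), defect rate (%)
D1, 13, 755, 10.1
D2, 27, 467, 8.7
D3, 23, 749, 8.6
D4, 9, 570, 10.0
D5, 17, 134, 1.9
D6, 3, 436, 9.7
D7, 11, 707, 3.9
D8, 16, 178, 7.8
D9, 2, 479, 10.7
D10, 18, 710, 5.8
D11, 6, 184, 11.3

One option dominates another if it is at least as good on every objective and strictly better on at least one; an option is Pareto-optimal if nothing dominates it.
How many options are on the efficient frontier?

D1: not dominated (best capacity).
D2: dominated by D3 (lead time 23≤27, capacity 749≥467, defect rate 8.6≤8.7).
D3: not dominated.
D4: not dominated.
D5: not dominated (best defect rate).
D6: not dominated.
D7: not dominated.
D8: dominated by D7 (lead time 11≤16, capacity 707≥178, defect rate 3.9≤7.8).
D9: not dominated (best lead time).
D10: not dominated.
D11: dominated by D6 (lead time 3≤6, capacity 436≥184, defect rate 9.7≤11.3).
Pareto-optimal: D1, D3, D4, D5, D6, D7, D9, D10 → 8.

8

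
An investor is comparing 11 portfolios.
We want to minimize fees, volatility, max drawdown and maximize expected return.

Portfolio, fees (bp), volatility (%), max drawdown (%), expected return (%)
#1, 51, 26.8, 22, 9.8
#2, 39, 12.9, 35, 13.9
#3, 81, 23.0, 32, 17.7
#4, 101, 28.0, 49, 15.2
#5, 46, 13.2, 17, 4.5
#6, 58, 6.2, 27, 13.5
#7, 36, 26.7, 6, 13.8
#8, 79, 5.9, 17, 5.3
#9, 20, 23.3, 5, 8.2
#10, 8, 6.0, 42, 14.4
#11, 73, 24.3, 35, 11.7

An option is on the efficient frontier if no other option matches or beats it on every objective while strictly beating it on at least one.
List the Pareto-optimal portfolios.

#2, #3, #5, #6, #7, #8, #9, #10

#1: dominated by #7 (fees 36≤51, volatility 26.7≤26.8, max drawdown 6≤22, expected return 13.8≥9.8).
#2: not dominated.
#3: not dominated (best expected return).
#4: dominated by #3 (fees 81≤101, volatility 23.0≤28.0, max drawdown 32≤49, expected return 17.7≥15.2).
#5: not dominated.
#6: not dominated.
#7: not dominated.
#8: not dominated (best volatility).
#9: not dominated (best max drawdown).
#10: not dominated (best fees).
#11: dominated by #2 (fees 39≤73, volatility 12.9≤24.3, max drawdown 35≤35, expected return 13.9≥11.7).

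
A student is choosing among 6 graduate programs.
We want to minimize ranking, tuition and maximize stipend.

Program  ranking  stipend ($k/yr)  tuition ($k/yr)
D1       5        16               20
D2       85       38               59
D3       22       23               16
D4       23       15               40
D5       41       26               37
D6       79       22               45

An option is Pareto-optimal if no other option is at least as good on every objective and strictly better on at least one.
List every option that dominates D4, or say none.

D1, D3

D1: ranking 5≤23, stipend 16≥15, tuition 20≤40 — dominates D4.
D3: ranking 22≤23, stipend 23≥15, tuition 16≤40 — dominates D4.
Others (D2, D5, D6) are each worse than D4 on at least one objective.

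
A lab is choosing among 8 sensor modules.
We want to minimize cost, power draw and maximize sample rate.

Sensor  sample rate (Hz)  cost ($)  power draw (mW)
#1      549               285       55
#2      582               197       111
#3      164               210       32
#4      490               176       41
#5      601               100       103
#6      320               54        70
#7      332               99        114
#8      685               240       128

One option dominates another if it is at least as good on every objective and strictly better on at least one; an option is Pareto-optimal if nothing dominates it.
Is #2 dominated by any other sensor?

Yes

#5 vs #2: sample rate 601≥582, cost 100≤197, power draw 103≤111 — #5 is at least as good on every objective and strictly better on at least one, so #5 dominates #2.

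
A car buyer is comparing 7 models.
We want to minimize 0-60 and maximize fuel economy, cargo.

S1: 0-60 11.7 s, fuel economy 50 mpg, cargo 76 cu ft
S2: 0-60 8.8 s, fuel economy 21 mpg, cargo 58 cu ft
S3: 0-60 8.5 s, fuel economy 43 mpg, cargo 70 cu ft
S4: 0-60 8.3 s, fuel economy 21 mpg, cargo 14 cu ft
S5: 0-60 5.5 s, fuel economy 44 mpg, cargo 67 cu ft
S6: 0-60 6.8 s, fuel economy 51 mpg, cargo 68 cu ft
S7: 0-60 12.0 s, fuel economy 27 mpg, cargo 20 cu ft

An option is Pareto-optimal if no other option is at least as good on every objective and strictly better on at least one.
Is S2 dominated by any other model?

S3 vs S2: 0-60 8.5≤8.8, fuel economy 43≥21, cargo 70≥58 — S3 is at least as good on every objective and strictly better on at least one, so S3 dominates S2.

Yes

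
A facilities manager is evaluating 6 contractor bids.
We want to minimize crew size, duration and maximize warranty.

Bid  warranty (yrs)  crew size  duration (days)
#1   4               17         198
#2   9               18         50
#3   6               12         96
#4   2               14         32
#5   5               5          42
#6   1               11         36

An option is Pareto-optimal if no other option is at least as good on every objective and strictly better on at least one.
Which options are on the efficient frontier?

#1: dominated by #3 (warranty 6≥4, crew size 12≤17, duration 96≤198).
#2: not dominated (best warranty).
#3: not dominated.
#4: not dominated (best duration).
#5: not dominated (best crew size).
#6: not dominated.

#2, #3, #4, #5, #6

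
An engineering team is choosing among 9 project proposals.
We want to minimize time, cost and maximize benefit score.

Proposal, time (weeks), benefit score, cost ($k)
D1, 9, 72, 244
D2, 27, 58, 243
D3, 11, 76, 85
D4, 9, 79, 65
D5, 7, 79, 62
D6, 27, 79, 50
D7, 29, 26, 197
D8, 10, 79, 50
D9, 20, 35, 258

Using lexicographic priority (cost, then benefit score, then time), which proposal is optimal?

First minimize cost: best is 50, kept {D6, D8}.
Then maximize benefit score: best is 79, kept {D6, D8}.
Then minimize time: best is 10, kept {D8}.

D8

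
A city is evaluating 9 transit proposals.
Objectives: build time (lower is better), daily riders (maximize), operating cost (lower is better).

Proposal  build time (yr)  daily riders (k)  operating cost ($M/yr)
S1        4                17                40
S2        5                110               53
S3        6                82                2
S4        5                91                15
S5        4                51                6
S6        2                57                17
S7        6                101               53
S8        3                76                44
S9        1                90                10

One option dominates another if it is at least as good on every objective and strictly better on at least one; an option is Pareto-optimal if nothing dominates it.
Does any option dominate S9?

No

S1: worse on build time (4 vs 1).
S2: worse on build time (5 vs 1).
S3: worse on build time (6 vs 1).
S4: worse on build time (5 vs 1).
S5: worse on build time (4 vs 1).
S6: worse on build time (2 vs 1).
S7: worse on build time (6 vs 1).
S8: worse on build time (3 vs 1).
No option is at least as good as S9 on every objective and strictly better on one.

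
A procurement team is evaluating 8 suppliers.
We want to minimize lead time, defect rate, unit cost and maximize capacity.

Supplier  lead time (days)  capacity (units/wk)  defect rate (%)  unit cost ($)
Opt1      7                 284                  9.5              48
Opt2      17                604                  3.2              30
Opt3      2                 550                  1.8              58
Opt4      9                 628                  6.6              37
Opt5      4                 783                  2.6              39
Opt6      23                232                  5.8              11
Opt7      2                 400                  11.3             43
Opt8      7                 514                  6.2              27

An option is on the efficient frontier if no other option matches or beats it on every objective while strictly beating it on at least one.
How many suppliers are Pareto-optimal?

Opt1: dominated by Opt5 (lead time 4≤7, capacity 783≥284, defect rate 2.6≤9.5, unit cost 39≤48).
Opt2: not dominated.
Opt3: not dominated (best defect rate).
Opt4: not dominated.
Opt5: not dominated (best capacity).
Opt6: not dominated (best unit cost).
Opt7: not dominated.
Opt8: not dominated.
Pareto-optimal: Opt2, Opt3, Opt4, Opt5, Opt6, Opt7, Opt8 → 7.

7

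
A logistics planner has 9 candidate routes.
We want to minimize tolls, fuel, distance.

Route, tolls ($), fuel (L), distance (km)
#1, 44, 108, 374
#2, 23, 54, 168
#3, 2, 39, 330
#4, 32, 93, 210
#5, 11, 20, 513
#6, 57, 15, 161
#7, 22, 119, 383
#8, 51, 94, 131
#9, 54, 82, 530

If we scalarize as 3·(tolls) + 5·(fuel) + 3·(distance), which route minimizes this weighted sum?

#6

#1: 3·44 + 5·108 + 3·374 = 1794
#2: 3·23 + 5·54 + 3·168 = 843
#3: 3·2 + 5·39 + 3·330 = 1191
#4: 3·32 + 5·93 + 3·210 = 1191
#5: 3·11 + 5·20 + 3·513 = 1672
#6: 3·57 + 5·15 + 3·161 = 729
#7: 3·22 + 5·119 + 3·383 = 1810
#8: 3·51 + 5·94 + 3·131 = 1016
#9: 3·54 + 5·82 + 3·530 = 2162
Lowest: #6 at 729.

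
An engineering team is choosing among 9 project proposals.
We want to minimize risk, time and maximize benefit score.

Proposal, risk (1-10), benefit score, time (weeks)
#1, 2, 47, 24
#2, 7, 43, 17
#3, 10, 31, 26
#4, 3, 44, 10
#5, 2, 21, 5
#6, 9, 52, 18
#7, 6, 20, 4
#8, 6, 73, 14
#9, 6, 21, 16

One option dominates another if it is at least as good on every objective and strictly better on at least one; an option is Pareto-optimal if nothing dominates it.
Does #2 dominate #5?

#2 vs #5: #2 is worse on risk (7 vs 2), so it does not dominate #5.

No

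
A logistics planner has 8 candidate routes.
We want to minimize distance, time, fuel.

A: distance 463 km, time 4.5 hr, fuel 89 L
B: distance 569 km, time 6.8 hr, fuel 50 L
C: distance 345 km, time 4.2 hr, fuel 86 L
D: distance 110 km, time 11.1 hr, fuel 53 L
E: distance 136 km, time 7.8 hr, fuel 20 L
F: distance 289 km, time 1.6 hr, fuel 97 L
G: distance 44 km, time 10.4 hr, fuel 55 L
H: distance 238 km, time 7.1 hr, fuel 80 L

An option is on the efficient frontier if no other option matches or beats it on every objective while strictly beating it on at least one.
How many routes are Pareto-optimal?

7

A: dominated by C (distance 345≤463, time 4.2≤4.5, fuel 86≤89).
B: not dominated.
C: not dominated.
D: not dominated.
E: not dominated (best fuel).
F: not dominated (best time).
G: not dominated (best distance).
H: not dominated.
Pareto-optimal: B, C, D, E, F, G, H → 7.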